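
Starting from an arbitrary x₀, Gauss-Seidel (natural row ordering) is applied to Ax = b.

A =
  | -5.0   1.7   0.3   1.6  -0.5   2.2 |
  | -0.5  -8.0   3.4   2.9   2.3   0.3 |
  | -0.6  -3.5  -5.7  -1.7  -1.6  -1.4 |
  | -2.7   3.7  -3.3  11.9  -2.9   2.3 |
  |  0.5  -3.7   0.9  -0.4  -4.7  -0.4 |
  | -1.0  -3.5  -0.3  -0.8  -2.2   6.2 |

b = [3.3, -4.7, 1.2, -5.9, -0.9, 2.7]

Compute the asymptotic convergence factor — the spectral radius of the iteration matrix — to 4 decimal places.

A = D + L + U where D = diag(-5, -8, -5.7, 11.9, -4.7, 6.2).
Gauss-Seidel: T = -(D+L)⁻¹U, row 0 first, T[0,2] = -(0.3)/(-5) = +0.0600; later rows by forward substitution.
  T[0,:] = [+0.0000, +0.3400, +0.0600, +0.3200, -0.1000, +0.4400]
  T[1,:] = [+0.0000, -0.0213, +0.4213, +0.3425, +0.2937, +0.0100]
  T[2,:] = [+0.0000, -0.0227, -0.2650, -0.5422, -0.4505, -0.2981]
  T[3,:] = [+0.0000, +0.0774, -0.1908, -0.1843, +0.0047, -0.1792]
  T[4,:] = [+0.0000, +0.0420, -0.3597, -0.3237, -0.3286, -0.0880]
  T[5,:] = [+0.0000, +0.0666, +0.0824, +0.0801, +0.0119, +0.0078]
eigenvalue magnitudes: 0.8607, 0.1419, 0.1419, 0.1247, 0.0667, 0.0000.
ρ(T) = max|λ| = 0.8607; 0.8607 < 1, so it converges for any x₀.

0.8607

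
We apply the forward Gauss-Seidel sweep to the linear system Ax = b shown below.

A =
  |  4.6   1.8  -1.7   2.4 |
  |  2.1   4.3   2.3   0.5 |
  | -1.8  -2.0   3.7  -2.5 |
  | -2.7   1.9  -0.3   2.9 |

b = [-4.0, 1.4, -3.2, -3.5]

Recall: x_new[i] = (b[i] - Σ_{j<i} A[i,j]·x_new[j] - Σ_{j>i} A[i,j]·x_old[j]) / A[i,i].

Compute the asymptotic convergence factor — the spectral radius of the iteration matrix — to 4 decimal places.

0.8499

Split A = D + L + U, D = diag(4.6, 4.3, 3.7, 2.9).
T_GS = -(D+L)⁻¹U: row 0 first, T[0,1] = -(1.8)/(4.6) = -0.3913; later rows by forward substitution.
  T[0,:] = [+0.0000, -0.3913, +0.3696, -0.5217]
  T[1,:] = [+0.0000, +0.1911, -0.7154, +0.1385]
  T[2,:] = [+0.0000, -0.0871, -0.2069, +0.4967]
  T[3,:] = [+0.0000, -0.4985, +0.7914, -0.5251]
|λ(T)| sorted: 0.8499, 0.5773, 0.2683, 0.0000.
ρ = 0.8499; 0.8499 < 1: convergent.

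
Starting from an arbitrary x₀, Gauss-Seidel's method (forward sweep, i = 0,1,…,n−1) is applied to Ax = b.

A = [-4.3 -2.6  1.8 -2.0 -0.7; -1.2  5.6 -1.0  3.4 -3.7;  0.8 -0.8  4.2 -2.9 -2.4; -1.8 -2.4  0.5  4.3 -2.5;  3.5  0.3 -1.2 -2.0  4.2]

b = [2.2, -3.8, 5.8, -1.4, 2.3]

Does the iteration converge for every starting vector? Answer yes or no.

Write A = D+L+U with D = diag(-4.3, 5.6, 4.2, 4.3, 4.2).
GS T = -(D+L)⁻¹U: row 0 first, T[0,3] = -(-2)/(-4.3) = -0.4651; later rows by forward substitution.
  T[0,:] = [+0.0000 -0.6047 +0.4186 -0.4651 -0.1628]
  T[1,:] = [+0.0000 -0.1296 +0.2683 -0.7068 +0.6258]
  T[2,:] = [+0.0000 +0.0905 -0.0286 +0.6444 +0.7216]
  T[3,:] = [+0.0000 -0.3359 +0.3283 -0.6641 +0.7786]
  T[4,:] = [+0.0000 +0.3790 -0.2199 +0.3060 +0.6679]
|roots of det(T-λI)|: 1.3388, 0.7675, 0.2995, 0.1174, 0.0000.
spectral radius ρ = 1.3388; 1.3388 > 1, so it fails to converge.

no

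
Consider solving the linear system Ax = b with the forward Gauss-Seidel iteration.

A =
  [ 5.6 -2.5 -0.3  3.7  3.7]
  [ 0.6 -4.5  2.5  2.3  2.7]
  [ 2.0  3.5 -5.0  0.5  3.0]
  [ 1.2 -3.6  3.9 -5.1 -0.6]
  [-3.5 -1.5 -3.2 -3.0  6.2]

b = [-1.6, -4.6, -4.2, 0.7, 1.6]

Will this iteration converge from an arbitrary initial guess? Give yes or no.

no

Split A = D + L + U, D = diag(5.6, -4.5, -5, -5.1, 6.2).
T_GS = -(D+L)⁻¹U: row 0 first, T[0,3] = -(3.7)/(5.6) = -0.6607; later rows by forward substitution.
  T[0,:] = [+0.0000  +0.4464  +0.0536  -0.6607  -0.6607]
  T[1,:] = [+0.0000  +0.0595  +0.5627  +0.4230  +0.5119]
  T[2,:] = [+0.0000  +0.2202  +0.4153  +0.1318  +0.6940]
  T[3,:] = [+0.0000  +0.2314  -0.0670  -0.3533  -0.1037]
  T[4,:] = [+0.0000  +0.4921  +0.3483  -0.3735  +0.0589]
eigenvalue magnitudes: 1.1228, 0.6785, 0.2718, 0.0080, 0.0000.
ρ = 1.1228; 1.1228 > 1: divergent.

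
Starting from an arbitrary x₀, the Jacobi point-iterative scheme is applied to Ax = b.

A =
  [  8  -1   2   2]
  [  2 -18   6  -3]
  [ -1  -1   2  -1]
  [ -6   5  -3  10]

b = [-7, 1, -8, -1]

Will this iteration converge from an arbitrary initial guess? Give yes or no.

yes

A = D + L + U where D = diag(8, -18, 2, 10).
T_J = -D⁻¹(L+U): T[2,0] = -(-1)/(2) = +0.5000; T[2,2] = 0.
  T[0,:] = [+0.0000  +0.1250  -0.2500  -0.2500]
  T[1,:] = [+0.1111  +0.0000  +0.3333  -0.1667]
  T[2,:] = [+0.5000  +0.5000  +0.0000  +0.5000]
  T[3,:] = [+0.6000  -0.5000  +0.3000  +0.0000]
moduli |λ_i(T)| = 0.7499, 0.5319, 0.5319, 0.3715.
ρ(T) = max|λ| = 0.7499; 0.7499 < 1 ⇒ converges.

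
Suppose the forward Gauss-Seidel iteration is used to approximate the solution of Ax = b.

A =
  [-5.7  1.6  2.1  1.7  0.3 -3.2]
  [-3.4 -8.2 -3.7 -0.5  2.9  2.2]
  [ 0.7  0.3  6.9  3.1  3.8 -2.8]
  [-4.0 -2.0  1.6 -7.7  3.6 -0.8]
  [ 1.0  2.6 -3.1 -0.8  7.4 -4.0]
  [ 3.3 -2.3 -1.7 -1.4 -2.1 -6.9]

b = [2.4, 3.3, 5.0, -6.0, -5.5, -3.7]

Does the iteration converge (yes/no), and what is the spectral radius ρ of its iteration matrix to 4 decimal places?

A = D + L + U where D = diag(-5.7, -8.2, 6.9, -7.7, 7.4, -6.9).
T_GS = -(D+L)⁻¹U: row 0 first, T[0,1] = -(1.6)/(-5.7) = +0.2807; later rows by forward substitution.
  T[0,:] = [+0.0000 +0.2807 +0.3684 +0.2982 +0.0526 -0.5614]
  T[1,:] = [+0.0000 -0.1164 -0.6040 -0.1846 +0.3318 +0.5011]
  T[2,:] = [+0.0000 -0.0234 -0.0111 -0.4715 -0.5705 +0.4410]
  T[3,:] = [+0.0000 -0.1205 -0.0368 -0.2049 +0.2355 +0.1492]
  T[4,:] = [+0.0000 -0.0199 +0.1538 -0.1951 -0.3372 +0.6412]
  T[5,:] = [+0.0000 +0.2093 +0.3409 +0.4213 +0.1100 -0.7696]
|roots of det(T-λI)|: 1.2514, 0.3918, 0.3918, 0.3052, 0.1173, 0.0000.
ρ = 1.2514; 1.2514 > 1 ⇒ diverges.

no, ρ = 1.2514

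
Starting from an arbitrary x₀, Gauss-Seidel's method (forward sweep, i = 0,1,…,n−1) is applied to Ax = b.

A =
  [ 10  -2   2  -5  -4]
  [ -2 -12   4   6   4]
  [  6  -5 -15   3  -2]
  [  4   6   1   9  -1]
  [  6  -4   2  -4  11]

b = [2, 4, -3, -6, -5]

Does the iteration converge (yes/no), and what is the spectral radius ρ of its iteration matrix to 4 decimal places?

Diagonal D = diag(10, -12, -15, 9, 11); L, U strict lower/upper.
Gauss-Seidel: T = -(D+L)⁻¹U, row 0 first, T[0,2] = -(2)/(10) = -0.2000; later rows by forward substitution.
  T[0,:] = [+0.0000 +0.2000 -0.2000 +0.5000 +0.4000]
  T[1,:] = [+0.0000 -0.0333 +0.3667 +0.4167 +0.2667]
  T[2,:] = [+0.0000 +0.0911 -0.2022 +0.2611 -0.0622]
  T[3,:] = [+0.0000 -0.0768 -0.1331 -0.5290 -0.2375]
  T[4,:] = [+0.0000 -0.1657 +0.2308 -0.3611 -0.1963]
|roots of det(T-λI)|: 0.5932, 0.2487, 0.2487, 0.0220, 0.0000.
ρ(T) = max|λ| = 0.5932; 0.5932 < 1: convergent.

yes, ρ = 0.5932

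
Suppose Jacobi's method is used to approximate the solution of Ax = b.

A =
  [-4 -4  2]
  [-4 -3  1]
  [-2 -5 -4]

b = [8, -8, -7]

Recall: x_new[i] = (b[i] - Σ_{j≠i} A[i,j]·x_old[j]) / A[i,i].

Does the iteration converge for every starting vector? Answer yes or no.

no

Let D = diag(-4, -3, -4); L, U the strict triangles.
T_J = -D⁻¹(L+U): T[1,0] = -(-4)/(-3) = -1.3333; T[1,1] = 0.
  T[0,:] = [+0.0000  -1.0000  +0.5000]
  T[1,:] = [-1.3333  +0.0000  +0.3333]
  T[2,:] = [-0.5000  -1.2500  +0.0000]
|eigenvalues of T|: 1.2193, 0.9056, 0.9056.
ρ = 1.2193; 1.2193 > 1, so it fails to converge.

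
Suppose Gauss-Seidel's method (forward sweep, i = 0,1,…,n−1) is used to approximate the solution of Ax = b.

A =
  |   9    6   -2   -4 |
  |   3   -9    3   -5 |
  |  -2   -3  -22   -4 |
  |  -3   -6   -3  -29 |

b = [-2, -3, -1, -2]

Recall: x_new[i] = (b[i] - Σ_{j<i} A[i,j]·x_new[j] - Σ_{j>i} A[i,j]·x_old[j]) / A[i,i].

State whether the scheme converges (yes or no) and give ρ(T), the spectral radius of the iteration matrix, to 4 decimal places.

Write A = D+L+U with D = diag(9, -9, -22, -29).
GS T = -(D+L)⁻¹U: row 0 first, T[0,1] = -(6)/(9) = -0.6667; later rows by forward substitution.
  T[0,:] = [+0.0000, -0.6667, +0.2222, +0.4444]
  T[1,:] = [+0.0000, -0.2222, +0.4074, -0.4074]
  T[2,:] = [+0.0000, +0.0909, -0.0758, -0.1667]
  T[3,:] = [+0.0000, +0.1055, -0.0994, +0.0556]
moduli |λ_i(T)| = 0.3167, 0.1149, 0.1149, 0.0000.
ρ = 0.3167; 0.3167 < 1 ⇒ converges.

yes, ρ = 0.3167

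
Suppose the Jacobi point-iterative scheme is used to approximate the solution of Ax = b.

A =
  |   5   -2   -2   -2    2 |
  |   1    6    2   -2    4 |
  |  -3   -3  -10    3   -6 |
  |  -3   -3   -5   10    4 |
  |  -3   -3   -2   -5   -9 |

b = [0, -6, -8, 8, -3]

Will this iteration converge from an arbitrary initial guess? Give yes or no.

Let D = diag(5, 6, -10, 10, -9); L, U the strict triangles.
Jacobi T = -D⁻¹(L+U): T[1,3] = -(-2)/(6) = +0.3333; T[1,1] = 0.
  T[0,:] = [+0.0000 +0.4000 +0.4000 +0.4000 -0.4000]
  T[1,:] = [-0.1667 +0.0000 -0.3333 +0.3333 -0.6667]
  T[2,:] = [-0.3000 -0.3000 +0.0000 +0.3000 -0.6000]
  T[3,:] = [+0.3000 +0.3000 +0.5000 +0.0000 -0.4000]
  T[4,:] = [-0.3333 -0.3333 -0.2222 -0.5556 +0.0000]
|eigenvalues of T|: 1.1367, 0.6179, 0.6179, 0.3488, 0.3230.
spectral radius ρ = 1.1367; 1.1367 > 1, so it fails to converge.

no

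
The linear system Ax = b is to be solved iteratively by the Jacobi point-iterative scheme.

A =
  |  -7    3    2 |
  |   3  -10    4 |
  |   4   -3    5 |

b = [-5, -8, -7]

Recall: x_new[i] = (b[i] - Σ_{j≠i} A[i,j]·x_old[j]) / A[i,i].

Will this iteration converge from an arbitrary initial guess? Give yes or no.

yes

Let D = diag(-7, -10, 5); L, U the strict triangles.
Jacobi: T = -D⁻¹(L+U), T[2,1] = -(-3)/(5) = +0.6000; T[2,2] = 0.
  T[0,:] = [+0.0000  +0.4286  +0.2857]
  T[1,:] = [+0.3000  +0.0000  +0.4000]
  T[2,:] = [-0.8000  +0.6000  +0.0000]
moduli |λ_i(T)| = 0.5452, 0.3965, 0.3965.
ρ(T) = max|λ| = 0.5452; 0.5452 < 1 ⇒ converges.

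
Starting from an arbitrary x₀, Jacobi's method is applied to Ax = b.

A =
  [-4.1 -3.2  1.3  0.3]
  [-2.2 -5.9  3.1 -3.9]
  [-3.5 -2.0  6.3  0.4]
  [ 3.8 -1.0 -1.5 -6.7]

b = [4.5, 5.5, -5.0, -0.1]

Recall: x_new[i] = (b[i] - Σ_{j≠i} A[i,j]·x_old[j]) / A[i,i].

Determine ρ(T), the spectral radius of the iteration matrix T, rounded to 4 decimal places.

0.8329

Diagonal D = diag(-4.1, -5.9, 6.3, -6.7); L, U strict lower/upper.
T_J = -D⁻¹(L+U): T[2,3] = -(0.4)/(6.3) = -0.0635; T[2,2] = 0.
  T[0,:] = [+0.0000 -0.7805 +0.3171 +0.0732]
  T[1,:] = [-0.3729 +0.0000 +0.5254 -0.6610]
  T[2,:] = [+0.5556 +0.3175 +0.0000 -0.0635]
  T[3,:] = [+0.5672 -0.1493 -0.2239 +0.0000]
eigenvalue magnitudes: 0.8329, 0.6085, 0.6085, 0.3825.
ρ(T) = max|λ| = 0.8329; 0.8329 < 1, so it converges for any x₀.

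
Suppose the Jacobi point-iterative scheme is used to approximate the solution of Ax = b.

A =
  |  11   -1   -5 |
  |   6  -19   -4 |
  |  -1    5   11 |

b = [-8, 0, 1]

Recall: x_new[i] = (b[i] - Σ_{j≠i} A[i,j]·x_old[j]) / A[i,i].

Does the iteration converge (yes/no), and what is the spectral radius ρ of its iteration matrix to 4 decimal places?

A = D + L + U where D = diag(11, -19, 11).
Jacobi T = -D⁻¹(L+U): T[2,1] = -(5)/(11) = -0.4545; T[2,2] = 0.
  T[0,:] = [+0.0000  +0.0909  +0.4545]
  T[1,:] = [+0.3158  +0.0000  -0.2105]
  T[2,:] = [+0.0909  -0.4545  +0.0000]
|roots of det(T-λI)|: 0.5386, 0.3527, 0.3527.
spectral radius ρ = 0.5386; 0.5386 < 1: convergent.

yes, ρ = 0.5386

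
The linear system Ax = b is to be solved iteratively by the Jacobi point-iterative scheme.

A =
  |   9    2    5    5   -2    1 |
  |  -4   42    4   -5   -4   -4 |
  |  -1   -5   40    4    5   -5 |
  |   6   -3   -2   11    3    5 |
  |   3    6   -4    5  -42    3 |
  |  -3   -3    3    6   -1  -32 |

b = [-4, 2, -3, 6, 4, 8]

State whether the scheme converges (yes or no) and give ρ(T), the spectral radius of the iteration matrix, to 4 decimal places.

Write A = D+L+U with D = diag(9, 42, 40, 11, -42, -32).
T_J = -D⁻¹(L+U): T[1,4] = -(-4)/(42) = +0.0952; T[1,1] = 0.
  T[0,:] = [+0.0000  -0.2222  -0.5556  -0.5556  +0.2222  -0.1111]
  T[1,:] = [+0.0952  +0.0000  -0.0952  +0.1190  +0.0952  +0.0952]
  T[2,:] = [+0.0250  +0.1250  +0.0000  -0.1000  -0.1250  +0.1250]
  T[3,:] = [-0.5455  +0.2727  +0.1818  +0.0000  -0.2727  -0.4545]
  T[4,:] = [+0.0714  +0.1429  -0.0952  +0.1190  +0.0000  +0.0714]
  T[5,:] = [-0.0938  -0.0938  +0.0938  +0.1875  -0.0312  +0.0000]
|λ(T)| sorted: 0.5236, 0.3946, 0.2041, 0.1832, 0.1832, 0.0751.
spectral radius ρ = 0.5236; 0.5236 < 1: convergent.

yes, ρ = 0.5236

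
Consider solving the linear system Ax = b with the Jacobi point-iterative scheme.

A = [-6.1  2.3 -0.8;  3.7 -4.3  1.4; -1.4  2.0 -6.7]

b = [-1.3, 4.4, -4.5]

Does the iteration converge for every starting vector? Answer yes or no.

yes

Let D = diag(-6.1, -4.3, -6.7); L, U the strict triangles.
Jacobi T = -D⁻¹(L+U): T[1,0] = -(3.7)/(-4.3) = +0.8605; T[1,1] = 0.
  T[0,:] = [+0.0000 +0.3770 -0.1311]
  T[1,:] = [+0.8605 +0.0000 +0.3256]
  T[2,:] = [-0.2090 +0.2985 +0.0000]
eigenvalue magnitudes: 0.7284, 0.5904, 0.1380.
spectral radius ρ = 0.7284; 0.7284 < 1, so it converges for any x₀.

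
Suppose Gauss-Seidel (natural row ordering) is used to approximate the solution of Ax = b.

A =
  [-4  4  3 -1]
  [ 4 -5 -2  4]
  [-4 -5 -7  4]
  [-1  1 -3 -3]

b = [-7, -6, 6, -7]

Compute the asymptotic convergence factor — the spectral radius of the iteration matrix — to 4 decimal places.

A = D + L + U where D = diag(-4, -5, -7, -3).
T_GS = -(D+L)⁻¹U: row 0 first, T[0,1] = -(4)/(-4) = +1.0000; later rows by forward substitution.
  T[0,:] = [+0.0000  +1.0000  +0.7500  -0.2500]
  T[1,:] = [+0.0000  +0.8000  +0.2000  +0.6000]
  T[2,:] = [+0.0000  -1.1429  -0.5714  +0.2857]
  T[3,:] = [+0.0000  +1.0762  +0.3881  -0.0024]
eigenvalue magnitudes: 1.1451, 0.8397, 0.0792, 0.0000.
spectral radius ρ = 1.1451; 1.1451 > 1: divergent.

1.1451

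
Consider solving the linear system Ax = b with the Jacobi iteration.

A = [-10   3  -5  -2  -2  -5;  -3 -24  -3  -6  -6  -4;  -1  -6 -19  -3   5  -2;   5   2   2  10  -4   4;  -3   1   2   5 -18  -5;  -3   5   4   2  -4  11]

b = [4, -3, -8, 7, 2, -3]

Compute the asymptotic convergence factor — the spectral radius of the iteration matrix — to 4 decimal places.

Write A = D+L+U with D = diag(-10, -24, -19, 10, -18, 11).
Jacobi: T = -D⁻¹(L+U), T[2,3] = -(-3)/(-19) = -0.1579; T[2,2] = 0.
  T[0,:] = [+0.0000  +0.3000  -0.5000  -0.2000  -0.2000  -0.5000]
  T[1,:] = [-0.1250  +0.0000  -0.1250  -0.2500  -0.2500  -0.1667]
  T[2,:] = [-0.0526  -0.3158  +0.0000  -0.1579  +0.2632  -0.1053]
  T[3,:] = [-0.5000  -0.2000  -0.2000  +0.0000  +0.4000  -0.4000]
  T[4,:] = [-0.1667  +0.0556  +0.1111  +0.2778  +0.0000  -0.2778]
  T[5,:] = [+0.2727  -0.4545  -0.3636  -0.1818  +0.3636  +0.0000]
|roots of det(T-λI)|: 0.8419, 0.7109, 0.5687, 0.5687, 0.1645, 0.1470.
ρ(T) = max|λ| = 0.8419; 0.8419 < 1 ⇒ converges.

0.8419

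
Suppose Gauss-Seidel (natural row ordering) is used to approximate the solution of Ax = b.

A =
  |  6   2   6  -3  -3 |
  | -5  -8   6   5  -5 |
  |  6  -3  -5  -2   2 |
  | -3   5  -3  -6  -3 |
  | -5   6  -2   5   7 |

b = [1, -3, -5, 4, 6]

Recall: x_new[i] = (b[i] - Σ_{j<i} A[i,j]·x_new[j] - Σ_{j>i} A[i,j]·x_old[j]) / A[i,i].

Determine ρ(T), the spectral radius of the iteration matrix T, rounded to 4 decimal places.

1.2230

Write A = D+L+U with D = diag(6, -8, -5, -6, 7).
Gauss-Seidel: T = -(D+L)⁻¹U, row 0 first, T[0,4] = -(-3)/(6) = +0.5000; later rows by forward substitution.
  T[0,:] = [+0.0000  -0.3333  -1.0000  +0.5000  +0.5000]
  T[1,:] = [+0.0000  +0.2083  +1.3750  +0.3125  -0.9375]
  T[2,:] = [+0.0000  -0.5250  -2.0250  +0.0125  +1.5625]
  T[3,:] = [+0.0000  +0.6028  +2.6583  +0.0042  -2.3125]
  T[4,:] = [+0.0000  -0.9972  -4.3702  +0.0899  +3.2589]
eigenvalue magnitudes: 1.2230, 0.4133, 0.2658, 0.2658, 0.0000.
ρ = 1.2230; 1.2230 > 1 ⇒ diverges.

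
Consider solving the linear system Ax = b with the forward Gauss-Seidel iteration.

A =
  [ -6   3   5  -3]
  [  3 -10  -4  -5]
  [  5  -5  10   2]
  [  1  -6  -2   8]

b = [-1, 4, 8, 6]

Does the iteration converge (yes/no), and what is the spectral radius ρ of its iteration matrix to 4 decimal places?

Let D = diag(-6, -10, 10, 8); L, U the strict triangles.
Gauss-Seidel: T = -(D+L)⁻¹U, row 0 first, T[0,2] = -(5)/(-6) = +0.8333; later rows by forward substitution.
  T[0,:] = [+0.0000 +0.5000 +0.8333 -0.5000]
  T[1,:] = [+0.0000 +0.1500 -0.1500 -0.6500]
  T[2,:] = [+0.0000 -0.1750 -0.4917 -0.2750]
  T[3,:] = [+0.0000 +0.0063 -0.3396 -0.4938]
|roots of det(T-λI)|: 0.8659, 0.0760, 0.0760, 0.0000.
ρ = 0.8659; 0.8659 < 1 ⇒ converges.

yes, ρ = 0.8659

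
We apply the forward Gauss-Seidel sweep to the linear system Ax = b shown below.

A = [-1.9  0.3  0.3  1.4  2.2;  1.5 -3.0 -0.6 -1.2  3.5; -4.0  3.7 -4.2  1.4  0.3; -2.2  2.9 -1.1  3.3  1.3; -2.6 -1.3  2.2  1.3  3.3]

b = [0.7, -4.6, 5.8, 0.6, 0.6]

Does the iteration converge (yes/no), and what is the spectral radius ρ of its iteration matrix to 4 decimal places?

A = D + L + U where D = diag(-1.9, -3, -4.2, 3.3, 3.3).
GS T = -(D+L)⁻¹U: row 0 first, T[0,4] = -(2.2)/(-1.9) = +1.1579; later rows by forward substitution.
  T[0,:] = [+0.0000  +0.1579  +0.1579  +0.7368  +1.1579]
  T[1,:] = [+0.0000  +0.0789  -0.1211  -0.0316  +1.7456]
  T[2,:] = [+0.0000  -0.0808  -0.2570  -0.3962  +0.5065]
  T[3,:] = [+0.0000  +0.0089  +0.1260  +0.3869  -0.9872]
  T[4,:] = [+0.0000  +0.2059  +0.1984  +0.6798  +1.6512]
moduli |λ_i(T)| = 1.3919, 0.6763, 0.2237, 0.0155, 0.0000.
ρ = 1.3919; 1.3919 > 1 ⇒ diverges.

no, ρ = 1.3919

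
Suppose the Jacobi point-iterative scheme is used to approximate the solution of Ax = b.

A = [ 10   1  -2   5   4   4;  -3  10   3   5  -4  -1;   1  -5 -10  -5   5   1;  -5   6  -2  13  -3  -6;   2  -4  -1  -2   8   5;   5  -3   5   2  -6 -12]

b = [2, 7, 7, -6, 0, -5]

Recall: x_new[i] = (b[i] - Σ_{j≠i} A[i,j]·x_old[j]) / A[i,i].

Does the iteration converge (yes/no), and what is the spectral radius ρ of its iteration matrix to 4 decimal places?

no, ρ = 1.2574

A = D + L + U where D = diag(10, 10, -10, 13, 8, -12).
Jacobi T = -D⁻¹(L+U): T[5,0] = -(5)/(-12) = +0.4167; T[5,5] = 0.
  T[0,:] = [+0.0000 -0.1000 +0.2000 -0.5000 -0.4000 -0.4000]
  T[1,:] = [+0.3000 +0.0000 -0.3000 -0.5000 +0.4000 +0.1000]
  T[2,:] = [+0.1000 -0.5000 +0.0000 -0.5000 +0.5000 +0.1000]
  T[3,:] = [+0.3846 -0.4615 +0.1538 +0.0000 +0.2308 +0.4615]
  T[4,:] = [-0.2500 +0.5000 +0.1250 +0.2500 +0.0000 -0.6250]
  T[5,:] = [+0.4167 -0.2500 +0.4167 +0.1667 -0.5000 +0.0000]
moduli |λ_i(T)| = 1.2574, 0.6693, 0.6206, 0.6206, 0.4785, 0.0652.
ρ = 1.2574; 1.2574 > 1 ⇒ diverges.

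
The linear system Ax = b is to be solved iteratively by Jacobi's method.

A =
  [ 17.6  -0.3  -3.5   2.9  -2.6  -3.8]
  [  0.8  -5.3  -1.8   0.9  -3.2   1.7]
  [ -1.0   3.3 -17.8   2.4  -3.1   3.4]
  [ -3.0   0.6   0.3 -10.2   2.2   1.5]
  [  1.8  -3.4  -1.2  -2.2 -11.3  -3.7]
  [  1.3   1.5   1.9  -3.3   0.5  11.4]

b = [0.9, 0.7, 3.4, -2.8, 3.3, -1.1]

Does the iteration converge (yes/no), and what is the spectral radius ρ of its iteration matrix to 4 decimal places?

Write A = D+L+U with D = diag(17.6, -5.3, -17.8, -10.2, -11.3, 11.4).
Jacobi T = -D⁻¹(L+U): T[5,4] = -(0.5)/(11.4) = -0.0439; T[5,5] = 0.
  T[0,:] = [+0.0000, +0.0170, +0.1989, -0.1648, +0.1477, +0.2159]
  T[1,:] = [+0.1509, +0.0000, -0.3396, +0.1698, -0.6038, +0.3208]
  T[2,:] = [-0.0562, +0.1854, +0.0000, +0.1348, -0.1742, +0.1910]
  T[3,:] = [-0.2941, +0.0588, +0.0294, +0.0000, +0.2157, +0.1471]
  T[4,:] = [+0.1593, -0.3009, -0.1062, -0.1947, +0.0000, -0.3274]
  T[5,:] = [-0.1140, -0.1316, -0.1667, +0.2895, -0.0439, +0.0000]
|λ(T)| sorted: 0.5298, 0.4382, 0.4382, 0.1779, 0.1196, 0.1196.
ρ = 0.5298; 0.5298 < 1: convergent.

yes, ρ = 0.5298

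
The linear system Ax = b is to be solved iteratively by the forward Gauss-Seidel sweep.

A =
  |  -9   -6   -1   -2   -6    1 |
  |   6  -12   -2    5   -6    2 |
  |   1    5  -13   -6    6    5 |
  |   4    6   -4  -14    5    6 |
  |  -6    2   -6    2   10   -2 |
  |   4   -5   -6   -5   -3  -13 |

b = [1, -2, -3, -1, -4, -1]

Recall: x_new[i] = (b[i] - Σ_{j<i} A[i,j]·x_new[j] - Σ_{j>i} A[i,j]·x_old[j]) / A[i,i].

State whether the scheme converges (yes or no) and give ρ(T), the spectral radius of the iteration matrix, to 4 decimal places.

Diagonal D = diag(-9, -12, -13, -14, 10, -13); L, U strict lower/upper.
T_GS = -(D+L)⁻¹U: row 0 first, T[0,2] = -(-1)/(-9) = -0.1111; later rows by forward substitution.
  T[0,:] = [+0.0000  -0.6667  -0.1111  -0.2222  -0.6667  +0.1111]
  T[1,:] = [+0.0000  -0.3333  -0.2222  +0.3056  -0.8333  +0.2222]
  T[2,:] = [+0.0000  -0.1795  -0.0940  -0.3611  +0.0897  +0.4786]
  T[3,:] = [+0.0000  -0.2821  -0.1001  +0.1706  -0.2161  +0.4188]
  T[4,:] = [+0.0000  -0.3846  -0.0586  -0.4452  -0.1363  +0.4256]
  T[5,:] = [+0.0000  +0.2032  +0.1467  +0.0179  +0.1885  -0.5315]
moduli |λ_i(T)| = 1.2055, 0.3563, 0.3563, 0.3013, 0.0244, 0.0000.
spectral radius ρ = 1.2055; 1.2055 > 1 ⇒ diverges.

no, ρ = 1.2055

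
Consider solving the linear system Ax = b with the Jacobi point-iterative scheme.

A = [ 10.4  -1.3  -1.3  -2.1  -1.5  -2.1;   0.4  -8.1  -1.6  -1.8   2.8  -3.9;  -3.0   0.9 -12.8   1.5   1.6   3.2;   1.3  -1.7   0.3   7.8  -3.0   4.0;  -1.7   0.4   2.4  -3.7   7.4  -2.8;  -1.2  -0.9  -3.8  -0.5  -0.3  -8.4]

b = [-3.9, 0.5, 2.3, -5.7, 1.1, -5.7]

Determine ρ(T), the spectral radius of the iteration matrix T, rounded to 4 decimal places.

0.5421

A = D + L + U where D = diag(10.4, -8.1, -12.8, 7.8, 7.4, -8.4).
Jacobi: T = -D⁻¹(L+U), T[4,3] = -(-3.7)/(7.4) = +0.5000; T[4,4] = 0.
  T[0,:] = [+0.0000 +0.1250 +0.1250 +0.2019 +0.1442 +0.2019]
  T[1,:] = [+0.0494 +0.0000 -0.1975 -0.2222 +0.3457 -0.4815]
  T[2,:] = [-0.2344 +0.0703 +0.0000 +0.1172 +0.1250 +0.2500]
  T[3,:] = [-0.1667 +0.2179 -0.0385 +0.0000 +0.3846 -0.5128]
  T[4,:] = [+0.2297 -0.0541 -0.3243 +0.5000 +0.0000 +0.3784]
  T[5,:] = [-0.1429 -0.1071 -0.4524 -0.0595 -0.0357 +0.0000]
|eigenvalues of T|: 0.5421, 0.4257, 0.4257, 0.3408, 0.3408, 0.0616.
spectral radius ρ = 0.5421; 0.5421 < 1, so it converges for any x₀.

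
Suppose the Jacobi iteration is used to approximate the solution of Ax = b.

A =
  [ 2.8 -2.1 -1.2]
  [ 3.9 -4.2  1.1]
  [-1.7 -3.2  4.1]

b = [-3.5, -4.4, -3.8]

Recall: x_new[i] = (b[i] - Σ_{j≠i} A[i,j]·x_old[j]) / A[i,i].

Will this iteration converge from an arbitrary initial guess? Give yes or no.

Let D = diag(2.8, -4.2, 4.1); L, U the strict triangles.
T_J = -D⁻¹(L+U): T[2,0] = -(-1.7)/(4.1) = +0.4146; T[2,2] = 0.
  T[0,:] = [+0.0000 +0.7500 +0.4286]
  T[1,:] = [+0.9286 +0.0000 +0.2619]
  T[2,:] = [+0.4146 +0.7805 +0.0000]
moduli |λ_i(T)| = 1.1869, 0.7415, 0.4455.
spectral radius ρ = 1.1869; 1.1869 > 1 ⇒ diverges.

no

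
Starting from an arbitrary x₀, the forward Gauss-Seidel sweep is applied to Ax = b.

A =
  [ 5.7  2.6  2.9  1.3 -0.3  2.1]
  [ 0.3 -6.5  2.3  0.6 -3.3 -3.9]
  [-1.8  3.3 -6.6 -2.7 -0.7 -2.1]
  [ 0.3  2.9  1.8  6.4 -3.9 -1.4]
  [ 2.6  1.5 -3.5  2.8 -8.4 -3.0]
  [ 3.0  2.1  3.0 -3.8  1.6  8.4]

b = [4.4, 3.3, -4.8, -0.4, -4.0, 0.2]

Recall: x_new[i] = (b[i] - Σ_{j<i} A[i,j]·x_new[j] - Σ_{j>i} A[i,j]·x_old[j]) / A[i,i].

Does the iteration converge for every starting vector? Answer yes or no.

no

Let D = diag(5.7, -6.5, -6.6, 6.4, -8.4, 8.4); L, U the strict triangles.
Gauss-Seidel: T = -(D+L)⁻¹U, row 0 first, T[0,4] = -(-0.3)/(5.7) = +0.0526; later rows by forward substitution.
  T[0,:] = [+0.0000, -0.4561, -0.5088, -0.2281, +0.0526, -0.3684]
  T[1,:] = [+0.0000, -0.0211, +0.3304, +0.0818, -0.5053, -0.6170]
  T[2,:] = [+0.0000, +0.1139, +0.3039, -0.3060, -0.3730, -0.5262]
  T[3,:] = [+0.0000, -0.0011, -0.2113, +0.0597, +0.9408, +0.6636]
  T[4,:] = [+0.0000, -0.1928, -0.2956, +0.0914, +0.3951, -0.1409]
  T[5,:] = [+0.0000, +0.1637, -0.0487, +0.1799, +0.5911, +0.8008]
eigenvalue magnitudes: 1.2793, 0.4196, 0.4196, 0.1510, 0.1510, 0.0000.
spectral radius ρ = 1.2793; 1.2793 > 1 ⇒ diverges.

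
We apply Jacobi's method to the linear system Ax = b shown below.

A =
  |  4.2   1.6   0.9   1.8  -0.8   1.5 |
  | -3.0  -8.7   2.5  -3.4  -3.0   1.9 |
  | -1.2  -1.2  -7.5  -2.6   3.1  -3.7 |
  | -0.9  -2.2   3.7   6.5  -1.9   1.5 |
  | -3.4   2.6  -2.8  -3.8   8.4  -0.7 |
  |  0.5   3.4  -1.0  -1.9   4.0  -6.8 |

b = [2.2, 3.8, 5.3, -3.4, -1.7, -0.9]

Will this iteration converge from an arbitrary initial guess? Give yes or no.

Write A = D+L+U with D = diag(4.2, -8.7, -7.5, 6.5, 8.4, -6.8).
Jacobi: T = -D⁻¹(L+U), T[4,1] = -(2.6)/(8.4) = -0.3095; T[4,4] = 0.
  T[0,:] = [+0.0000 -0.3810 -0.2143 -0.4286 +0.1905 -0.3571]
  T[1,:] = [-0.3448 +0.0000 +0.2874 -0.3908 -0.3448 +0.2184]
  T[2,:] = [-0.1600 -0.1600 +0.0000 -0.3467 +0.4133 -0.4933]
  T[3,:] = [+0.1385 +0.3385 -0.5692 +0.0000 +0.2923 -0.2308]
  T[4,:] = [+0.4048 -0.3095 +0.3333 +0.4524 +0.0000 +0.0833]
  T[5,:] = [+0.0735 +0.5000 -0.1471 -0.2794 +0.5882 +0.0000]
|eigenvalues of T|: 1.1924, 0.5841, 0.5841, 0.3304, 0.2345, 0.2345.
ρ = 1.1924; 1.1924 > 1 ⇒ diverges.

no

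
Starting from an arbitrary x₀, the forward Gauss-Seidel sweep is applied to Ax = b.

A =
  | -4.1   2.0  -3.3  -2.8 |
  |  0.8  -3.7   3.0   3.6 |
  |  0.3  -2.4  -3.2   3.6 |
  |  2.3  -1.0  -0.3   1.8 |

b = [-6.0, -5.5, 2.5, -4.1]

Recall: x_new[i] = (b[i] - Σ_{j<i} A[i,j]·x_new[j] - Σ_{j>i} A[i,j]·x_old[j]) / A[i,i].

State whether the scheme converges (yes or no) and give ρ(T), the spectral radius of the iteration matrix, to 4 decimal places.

no, ρ = 1.2002

Write A = D+L+U with D = diag(-4.1, -3.7, -3.2, 1.8).
T_GS = -(D+L)⁻¹U: row 0 first, T[0,1] = -(2)/(-4.1) = +0.4878; later rows by forward substitution.
  T[0,:] = [+0.0000  +0.4878  -0.8049  -0.6829]
  T[1,:] = [+0.0000  +0.1055  +0.6368  +0.8253]
  T[2,:] = [+0.0000  -0.0334  -0.5530  +0.4420]
  T[3,:] = [+0.0000  -0.5703  +1.2900  +1.4048]
eigenvalue magnitudes: 1.2002, 0.8204, 0.5774, 0.0000.
ρ(T) = max|λ| = 1.2002; 1.2002 > 1 ⇒ diverges.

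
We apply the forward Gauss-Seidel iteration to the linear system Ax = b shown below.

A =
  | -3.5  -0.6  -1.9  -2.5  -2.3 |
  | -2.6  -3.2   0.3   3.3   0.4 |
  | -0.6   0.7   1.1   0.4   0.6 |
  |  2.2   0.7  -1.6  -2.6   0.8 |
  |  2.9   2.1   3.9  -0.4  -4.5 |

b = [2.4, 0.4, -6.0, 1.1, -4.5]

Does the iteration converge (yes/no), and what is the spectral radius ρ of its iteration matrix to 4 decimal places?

Write A = D+L+U with D = diag(-3.5, -3.2, 1.1, -2.6, -4.5).
Gauss-Seidel: T = -(D+L)⁻¹U, row 0 first, T[0,2] = -(-1.9)/(-3.5) = -0.5429; later rows by forward substitution.
  T[0,:] = [+0.0000 -0.1714 -0.5429 -0.7143 -0.6571]
  T[1,:] = [+0.0000 +0.1393 +0.5348 +1.6116 +0.6589]
  T[2,:] = [+0.0000 -0.1821 -0.6364 -1.7788 -1.3232]
  T[3,:] = [+0.0000 +0.0045 +0.0763 +0.9242 +0.7433]
  T[4,:] = [+0.0000 -0.2037 -0.6586 -1.3320 -1.3289]
eigenvalue magnitudes: 1.3543, 0.5034, 0.0412, 0.0412, 0.0000.
ρ(T) = max|λ| = 1.3543; 1.3543 > 1, so it fails to converge.

no, ρ = 1.3543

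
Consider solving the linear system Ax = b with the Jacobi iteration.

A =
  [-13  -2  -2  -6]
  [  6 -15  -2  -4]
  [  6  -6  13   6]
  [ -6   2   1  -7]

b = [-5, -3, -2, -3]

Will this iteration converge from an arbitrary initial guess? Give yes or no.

Split A = D + L + U, D = diag(-13, -15, 13, -7).
T_J = -D⁻¹(L+U): T[3,0] = -(-6)/(-7) = -0.8571; T[3,3] = 0.
  T[0,:] = [+0.0000, -0.1538, -0.1538, -0.4615]
  T[1,:] = [+0.4000, +0.0000, -0.1333, -0.2667]
  T[2,:] = [-0.4615, +0.4615, +0.0000, -0.4615]
  T[3,:] = [-0.8571, +0.2857, +0.1429, +0.0000]
moduli |λ_i(T)| = 0.6651, 0.4791, 0.4791, 0.0177.
ρ(T) = max|λ| = 0.6651; 0.6651 < 1: convergent.

yes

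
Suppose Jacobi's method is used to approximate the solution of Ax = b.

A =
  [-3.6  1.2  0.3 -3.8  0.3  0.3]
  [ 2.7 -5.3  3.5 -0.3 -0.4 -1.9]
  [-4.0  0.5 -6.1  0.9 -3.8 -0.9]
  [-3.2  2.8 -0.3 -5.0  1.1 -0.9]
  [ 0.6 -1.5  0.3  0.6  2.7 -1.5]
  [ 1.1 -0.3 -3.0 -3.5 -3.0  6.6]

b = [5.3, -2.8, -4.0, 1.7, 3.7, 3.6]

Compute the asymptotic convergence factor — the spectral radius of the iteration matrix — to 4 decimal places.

Diagonal D = diag(-3.6, -5.3, -6.1, -5, 2.7, 6.6); L, U strict lower/upper.
Jacobi T = -D⁻¹(L+U): T[5,4] = -(-3)/(6.6) = +0.4545; T[5,5] = 0.
  T[0,:] = [+0.0000  +0.3333  +0.0833  -1.0556  +0.0833  +0.0833]
  T[1,:] = [+0.5094  +0.0000  +0.6604  -0.0566  -0.0755  -0.3585]
  T[2,:] = [-0.6557  +0.0820  +0.0000  +0.1475  -0.6230  -0.1475]
  T[3,:] = [-0.6400  +0.5600  -0.0600  +0.0000  +0.2200  -0.1800]
  T[4,:] = [-0.2222  +0.5556  -0.1111  -0.2222  +0.0000  +0.5556]
  T[5,:] = [-0.1667  +0.0455  +0.4545  +0.5303  +0.4545  +0.0000]
|eigenvalues of T|: 1.1643, 0.7203, 0.7203, 0.6678, 0.6461, 0.6461.
spectral radius ρ = 1.1643; 1.1643 > 1: divergent.

1.1643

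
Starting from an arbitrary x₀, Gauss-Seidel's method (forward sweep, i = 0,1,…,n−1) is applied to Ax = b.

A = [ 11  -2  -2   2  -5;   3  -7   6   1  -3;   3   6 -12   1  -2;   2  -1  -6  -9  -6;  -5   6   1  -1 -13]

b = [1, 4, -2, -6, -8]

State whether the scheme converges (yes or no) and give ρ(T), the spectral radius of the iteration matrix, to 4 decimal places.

Diagonal D = diag(11, -7, -12, -9, -13); L, U strict lower/upper.
Gauss-Seidel: T = -(D+L)⁻¹U, row 0 first, T[0,3] = -(2)/(11) = -0.1818; later rows by forward substitution.
  T[0,:] = [+0.0000  +0.1818  +0.1818  -0.1818  +0.4545]
  T[1,:] = [+0.0000  +0.0779  +0.9351  +0.0649  -0.2338]
  T[2,:] = [+0.0000  +0.0844  +0.5130  +0.0703  -0.1699]
  T[3,:] = [+0.0000  -0.0245  -0.4055  -0.0945  -0.4264]
  T[4,:] = [+0.0000  -0.0256  +0.4323  +0.1126  -0.2630]
moduli |λ_i(T)| = 0.5328, 0.2435, 0.2435, 0.1054, 0.0000.
ρ = 0.5328; 0.5328 < 1 ⇒ converges.

yes, ρ = 0.5328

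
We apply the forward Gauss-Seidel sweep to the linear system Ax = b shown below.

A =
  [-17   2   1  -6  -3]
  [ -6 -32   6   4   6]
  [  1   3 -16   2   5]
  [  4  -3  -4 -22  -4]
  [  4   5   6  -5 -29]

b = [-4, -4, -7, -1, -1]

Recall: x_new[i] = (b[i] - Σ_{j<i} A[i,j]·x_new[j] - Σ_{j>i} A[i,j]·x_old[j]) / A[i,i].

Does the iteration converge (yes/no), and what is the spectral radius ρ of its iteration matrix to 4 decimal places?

Diagonal D = diag(-17, -32, -16, -22, -29); L, U strict lower/upper.
Gauss-Seidel: T = -(D+L)⁻¹U, row 0 first, T[0,3] = -(-6)/(-17) = -0.3529; later rows by forward substitution.
  T[0,:] = [+0.0000  +0.1176  +0.0588  -0.3529  -0.1765]
  T[1,:] = [+0.0000  -0.0221  +0.1765  +0.1912  +0.2206]
  T[2,:] = [+0.0000  +0.0032  +0.0368  +0.1388  +0.3428]
  T[3,:] = [+0.0000  +0.0238  -0.0201  -0.1155  -0.3063]
  T[4,:] = [+0.0000  +0.0090  +0.0496  +0.0329  +0.1374]
|eigenvalues of T|: 0.1854, 0.1251, 0.0677, 0.0440, 0.0000.
ρ = 0.1854; 0.1854 < 1: convergent.

yes, ρ = 0.1854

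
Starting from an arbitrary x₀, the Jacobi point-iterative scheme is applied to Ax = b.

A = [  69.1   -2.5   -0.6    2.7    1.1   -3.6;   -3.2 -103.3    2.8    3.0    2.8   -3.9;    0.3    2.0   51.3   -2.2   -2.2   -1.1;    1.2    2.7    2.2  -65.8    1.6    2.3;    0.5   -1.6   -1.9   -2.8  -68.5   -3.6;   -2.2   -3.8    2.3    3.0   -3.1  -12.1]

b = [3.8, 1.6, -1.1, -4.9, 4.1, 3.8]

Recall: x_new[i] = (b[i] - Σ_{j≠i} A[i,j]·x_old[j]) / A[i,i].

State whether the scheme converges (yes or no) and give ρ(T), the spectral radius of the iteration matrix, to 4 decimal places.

yes, ρ = 0.1768

Split A = D + L + U, D = diag(69.1, -103.3, 51.3, -65.8, -68.5, -12.1).
Jacobi: T = -D⁻¹(L+U), T[4,5] = -(-3.6)/(-68.5) = -0.0526; T[4,4] = 0.
  T[0,:] = [+0.0000 +0.0362 +0.0087 -0.0391 -0.0159 +0.0521]
  T[1,:] = [-0.0310 +0.0000 +0.0271 +0.0290 +0.0271 -0.0378]
  T[2,:] = [-0.0058 -0.0390 +0.0000 +0.0429 +0.0429 +0.0214]
  T[3,:] = [+0.0182 +0.0410 +0.0334 +0.0000 +0.0243 +0.0350]
  T[4,:] = [+0.0073 -0.0234 -0.0277 -0.0409 +0.0000 -0.0526]
  T[5,:] = [-0.1818 -0.3140 +0.1901 +0.2479 -0.2562 +0.0000]
|λ(T)| sorted: 0.1768, 0.1481, 0.0526, 0.0526, 0.0485, 0.0485.
ρ(T) = max|λ| = 0.1768; 0.1768 < 1 ⇒ converges.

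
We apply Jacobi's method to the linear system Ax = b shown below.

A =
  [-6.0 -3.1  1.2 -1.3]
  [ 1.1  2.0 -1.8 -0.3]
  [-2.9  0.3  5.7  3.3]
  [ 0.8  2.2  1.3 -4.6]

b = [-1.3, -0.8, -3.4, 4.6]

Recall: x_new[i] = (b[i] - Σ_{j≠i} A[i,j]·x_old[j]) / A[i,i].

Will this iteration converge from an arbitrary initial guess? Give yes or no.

A = D + L + U where D = diag(-6, 2, 5.7, -4.6).
Jacobi T = -D⁻¹(L+U): T[2,1] = -(0.3)/(5.7) = -0.0526; T[2,2] = 0.
  T[0,:] = [+0.0000 -0.5167 +0.2000 -0.2167]
  T[1,:] = [-0.5500 +0.0000 +0.9000 +0.1500]
  T[2,:] = [+0.5088 -0.0526 +0.0000 -0.5789]
  T[3,:] = [+0.1739 +0.4783 +0.2826 +0.0000]
|roots of det(T-λI)|: 0.9040, 0.7190, 0.7190, 0.1156.
spectral radius ρ = 0.9040; 0.9040 < 1: convergent.

yes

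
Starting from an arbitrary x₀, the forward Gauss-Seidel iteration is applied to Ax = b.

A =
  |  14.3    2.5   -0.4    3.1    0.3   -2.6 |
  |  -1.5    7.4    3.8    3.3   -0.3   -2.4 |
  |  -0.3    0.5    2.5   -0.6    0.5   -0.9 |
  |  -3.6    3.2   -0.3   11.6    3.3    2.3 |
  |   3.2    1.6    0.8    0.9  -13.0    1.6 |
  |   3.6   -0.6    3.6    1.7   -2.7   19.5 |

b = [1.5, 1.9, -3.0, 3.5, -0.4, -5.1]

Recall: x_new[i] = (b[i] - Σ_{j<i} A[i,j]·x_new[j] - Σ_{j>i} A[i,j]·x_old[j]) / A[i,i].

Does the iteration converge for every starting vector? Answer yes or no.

yes

Write A = D+L+U with D = diag(14.3, 7.4, 2.5, 11.6, -13, 19.5).
GS T = -(D+L)⁻¹U: row 0 first, T[0,5] = -(-2.6)/(14.3) = +0.1818; later rows by forward substitution.
  T[0,:] = [+0.0000, -0.1748, +0.0280, -0.2168, -0.0210, +0.1818]
  T[1,:] = [+0.0000, -0.0354, -0.5078, -0.4899, +0.0363, +0.3612]
  T[2,:] = [+0.0000, -0.0139, +0.1049, +0.3120, -0.2098, +0.3096]
  T[3,:] = [+0.0000, -0.0448, +0.1515, +0.0759, -0.3064, -0.2335]
  T[4,:] = [+0.0000, -0.0514, -0.0387, -0.0892, -0.0348, +0.2152]
  T[5,:] = [+0.0000, +0.0305, -0.0587, -0.0516, +0.0656, -0.0295]
|roots of det(T-λI)|: 0.4394, 0.2944, 0.1172, 0.0959, 0.0959, 0.0000.
ρ(T) = max|λ| = 0.4394; 0.4394 < 1 ⇒ converges.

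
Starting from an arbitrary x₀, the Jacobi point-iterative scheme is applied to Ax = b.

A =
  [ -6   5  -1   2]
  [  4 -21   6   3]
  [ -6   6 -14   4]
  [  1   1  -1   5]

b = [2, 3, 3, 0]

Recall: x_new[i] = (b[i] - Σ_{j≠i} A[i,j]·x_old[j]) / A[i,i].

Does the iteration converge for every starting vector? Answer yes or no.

yes

Split A = D + L + U, D = diag(-6, -21, -14, 5).
Jacobi T = -D⁻¹(L+U): T[1,2] = -(6)/(-21) = +0.2857; T[1,1] = 0.
  T[0,:] = [+0.0000, +0.8333, -0.1667, +0.3333]
  T[1,:] = [+0.1905, +0.0000, +0.2857, +0.1429]
  T[2,:] = [-0.4286, +0.4286, +0.0000, +0.2857]
  T[3,:] = [-0.2000, -0.2000, +0.2000, +0.0000]
|λ(T)| sorted: 0.7368, 0.5000, 0.5000, 0.0283.
ρ(T) = max|λ| = 0.7368; 0.7368 < 1, so it converges for any x₀.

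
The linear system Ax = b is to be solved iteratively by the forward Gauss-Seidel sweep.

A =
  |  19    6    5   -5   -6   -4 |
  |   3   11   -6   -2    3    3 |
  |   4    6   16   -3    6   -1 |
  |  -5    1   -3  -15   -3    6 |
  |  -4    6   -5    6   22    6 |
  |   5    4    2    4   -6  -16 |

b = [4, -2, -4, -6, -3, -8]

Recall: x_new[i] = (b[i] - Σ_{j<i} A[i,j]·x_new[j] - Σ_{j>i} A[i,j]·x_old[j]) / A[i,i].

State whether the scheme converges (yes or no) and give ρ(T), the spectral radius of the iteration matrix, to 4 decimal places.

Diagonal D = diag(19, 11, 16, -15, 22, -16); L, U strict lower/upper.
GS T = -(D+L)⁻¹U: row 0 first, T[0,4] = -(-6)/(19) = +0.3158; later rows by forward substitution.
  T[0,:] = [+0.0000  -0.3158  -0.2632  +0.2632  +0.3158  +0.2105]
  T[1,:] = [+0.0000  +0.0861  +0.6172  +0.1100  -0.3589  -0.3301]
  T[2,:] = [+0.0000  +0.0467  -0.1657  +0.0804  -0.3194  +0.1337]
  T[3,:] = [+0.0000  +0.1017  +0.1620  -0.0965  -0.2653  +0.2811]
  T[4,:] = [+0.0000  -0.0980  -0.2980  +0.0624  +0.1551  -0.1907]
  T[5,:] = [+0.0000  -0.0091  +0.2036  +0.0723  -0.1554  +0.1417]
moduli |λ_i(T)| = 0.5984, 0.3301, 0.3301, 0.1982, 0.0426, 0.0000.
ρ(T) = max|λ| = 0.5984; 0.5984 < 1: convergent.

yes, ρ = 0.5984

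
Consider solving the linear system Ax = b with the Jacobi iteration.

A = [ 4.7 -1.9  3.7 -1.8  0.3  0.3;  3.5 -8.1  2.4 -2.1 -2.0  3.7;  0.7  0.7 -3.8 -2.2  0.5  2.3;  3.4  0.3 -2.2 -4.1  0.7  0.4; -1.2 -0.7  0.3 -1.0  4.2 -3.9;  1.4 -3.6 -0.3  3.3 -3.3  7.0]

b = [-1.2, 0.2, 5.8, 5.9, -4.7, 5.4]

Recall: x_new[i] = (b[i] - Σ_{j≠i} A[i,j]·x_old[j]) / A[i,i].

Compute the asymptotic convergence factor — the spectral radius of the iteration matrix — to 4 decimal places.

1.1296

Let D = diag(4.7, -8.1, -3.8, -4.1, 4.2, 7); L, U the strict triangles.
Jacobi: T = -D⁻¹(L+U), T[5,2] = -(-0.3)/(7) = +0.0429; T[5,5] = 0.
  T[0,:] = [+0.0000  +0.4043  -0.7872  +0.3830  -0.0638  -0.0638]
  T[1,:] = [+0.4321  +0.0000  +0.2963  -0.2593  -0.2469  +0.4568]
  T[2,:] = [+0.1842  +0.1842  +0.0000  -0.5789  +0.1316  +0.6053]
  T[3,:] = [+0.8293  +0.0732  -0.5366  +0.0000  +0.1707  +0.0976]
  T[4,:] = [+0.2857  +0.1667  -0.0714  +0.2381  +0.0000  +0.9286]
  T[5,:] = [-0.2000  +0.5143  +0.0429  -0.4714  +0.4714  +0.0000]
moduli |λ_i(T)| = 1.1296, 0.7988, 0.6617, 0.6617, 0.4799, 0.4799.
spectral radius ρ = 1.1296; 1.1296 > 1 ⇒ diverges.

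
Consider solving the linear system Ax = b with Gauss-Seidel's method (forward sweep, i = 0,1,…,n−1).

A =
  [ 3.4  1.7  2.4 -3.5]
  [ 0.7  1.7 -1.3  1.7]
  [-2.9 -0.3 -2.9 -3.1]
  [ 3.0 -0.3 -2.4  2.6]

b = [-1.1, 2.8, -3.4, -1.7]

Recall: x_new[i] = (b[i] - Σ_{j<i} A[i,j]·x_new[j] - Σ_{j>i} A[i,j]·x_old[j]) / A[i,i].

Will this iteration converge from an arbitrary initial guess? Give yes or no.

no

A = D + L + U where D = diag(3.4, 1.7, -2.9, 2.6).
Gauss-Seidel: T = -(D+L)⁻¹U, row 0 first, T[0,1] = -(1.7)/(3.4) = -0.5000; later rows by forward substitution.
  T[0,:] = [+0.0000, -0.5000, -0.7059, +1.0294]
  T[1,:] = [+0.0000, +0.2059, +1.0554, -1.4239]
  T[2,:] = [+0.0000, +0.4787, +0.5967, -1.9511]
  T[3,:] = [+0.0000, +1.0426, +1.4871, -3.1531]
|roots of det(T-λI)|: 1.6215, 0.5393, 0.5393, 0.0000.
ρ(T) = max|λ| = 1.6215; 1.6215 > 1: divergent.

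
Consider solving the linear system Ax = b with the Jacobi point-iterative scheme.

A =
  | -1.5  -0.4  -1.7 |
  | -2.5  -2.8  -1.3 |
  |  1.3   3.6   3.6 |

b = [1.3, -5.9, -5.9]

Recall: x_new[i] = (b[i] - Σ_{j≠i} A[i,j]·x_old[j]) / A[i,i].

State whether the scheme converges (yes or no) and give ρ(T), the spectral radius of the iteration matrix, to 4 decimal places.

Let D = diag(-1.5, -2.8, 3.6); L, U the strict triangles.
Jacobi: T = -D⁻¹(L+U), T[0,2] = -(-1.7)/(-1.5) = -1.1333; T[0,0] = 0.
  T[0,:] = [+0.0000, -0.2667, -1.1333]
  T[1,:] = [-0.8929, +0.0000, -0.4643]
  T[2,:] = [-0.3611, -1.0000, +0.0000]
|roots of det(T-λI)|: 1.3718, 0.8776, 0.8776.
ρ = 1.3718; 1.3718 > 1 ⇒ diverges.

no, ρ = 1.3718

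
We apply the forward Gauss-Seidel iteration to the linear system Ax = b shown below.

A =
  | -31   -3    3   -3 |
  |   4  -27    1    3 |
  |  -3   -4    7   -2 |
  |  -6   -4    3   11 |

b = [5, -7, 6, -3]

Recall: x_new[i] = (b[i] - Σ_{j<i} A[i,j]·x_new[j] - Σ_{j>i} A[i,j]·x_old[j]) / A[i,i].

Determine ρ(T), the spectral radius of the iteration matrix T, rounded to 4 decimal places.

0.1604

Diagonal D = diag(-31, -27, 7, 11); L, U strict lower/upper.
T_GS = -(D+L)⁻¹U: row 0 first, T[0,1] = -(-3)/(-31) = -0.0968; later rows by forward substitution.
  T[0,:] = [+0.0000  -0.0968  +0.0968  -0.0968]
  T[1,:] = [+0.0000  -0.0143  +0.0514  +0.0968]
  T[2,:] = [+0.0000  -0.0497  +0.0708  +0.2995]
  T[3,:] = [+0.0000  -0.0445  +0.0521  -0.0993]
|roots of det(T-λI)|: 0.1604, 0.0590, 0.0590, 0.0000.
spectral radius ρ = 0.1604; 0.1604 < 1 ⇒ converges.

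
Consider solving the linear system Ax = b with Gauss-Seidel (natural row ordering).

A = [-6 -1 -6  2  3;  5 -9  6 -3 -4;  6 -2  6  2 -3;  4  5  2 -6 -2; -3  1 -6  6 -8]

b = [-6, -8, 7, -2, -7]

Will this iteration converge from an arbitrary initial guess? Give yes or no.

no

Let D = diag(-6, -9, 6, -6, -8); L, U the strict triangles.
T_GS = -(D+L)⁻¹U: row 0 first, T[0,1] = -(-1)/(-6) = -0.1667; later rows by forward substitution.
  T[0,:] = [+0.0000  -0.1667  -1.0000  +0.3333  +0.5000]
  T[1,:] = [+0.0000  -0.0926  +0.1111  -0.1481  -0.1667]
  T[2,:] = [+0.0000  +0.1358  +1.0370  -0.7160  -0.0556]
  T[3,:] = [+0.0000  -0.1430  -0.2284  -0.1399  -0.1574]
  T[4,:] = [+0.0000  -0.1582  -0.5602  +0.2886  -0.2847]
|λ(T)| sorted: 1.1820, 0.4062, 0.2101, 0.0459, 0.0000.
ρ(T) = max|λ| = 1.1820; 1.1820 > 1 ⇒ diverges.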